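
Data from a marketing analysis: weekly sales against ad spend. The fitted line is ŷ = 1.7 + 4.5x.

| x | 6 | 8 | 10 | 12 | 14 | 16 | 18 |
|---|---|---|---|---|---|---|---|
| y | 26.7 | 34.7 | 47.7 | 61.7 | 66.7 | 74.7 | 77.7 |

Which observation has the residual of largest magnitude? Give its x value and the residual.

x=6: ŷ = 1.7 + 4.5·6 = 28.7; r = 26.7 − 28.7 = -2
x=8: ŷ = 1.7 + 4.5·8 = 37.7; r = 34.7 − 37.7 = -3
x=10: ŷ = 1.7 + 4.5·10 = 46.7; r = 47.7 − 46.7 = 1
x=12: ŷ = 1.7 + 4.5·12 = 55.7; r = 61.7 − 55.7 = 6
x=14: ŷ = 1.7 + 4.5·14 = 64.7; r = 66.7 − 64.7 = 2
x=16: ŷ = 1.7 + 4.5·16 = 73.7; r = 74.7 − 73.7 = 1
x=18: ŷ = 1.7 + 4.5·18 = 82.7; r = 77.7 − 82.7 = -5
Largest |r| is 6 at x = 12, residual 6.

x = 12, r = 6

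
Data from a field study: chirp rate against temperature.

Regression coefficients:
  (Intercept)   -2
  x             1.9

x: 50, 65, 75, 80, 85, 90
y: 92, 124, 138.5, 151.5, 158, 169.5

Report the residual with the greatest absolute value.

x=50: ŷ = -2 + 1.9·50 = 93; e = 92 − 93 = -1
x=65: ŷ = -2 + 1.9·65 = 121.5; e = 124 − 121.5 = 2.5
x=75: ŷ = -2 + 1.9·75 = 140.5; e = 138.5 − 140.5 = -2
x=80: ŷ = -2 + 1.9·80 = 150; e = 151.5 − 150 = 1.5
x=85: ŷ = -2 + 1.9·85 = 159.5; e = 158 − 159.5 = -1.5
x=90: ŷ = -2 + 1.9·90 = 169; e = 169.5 − 169 = 0.5
Largest |e| is 2.5 at x = 65, residual 2.5.

e = 2.5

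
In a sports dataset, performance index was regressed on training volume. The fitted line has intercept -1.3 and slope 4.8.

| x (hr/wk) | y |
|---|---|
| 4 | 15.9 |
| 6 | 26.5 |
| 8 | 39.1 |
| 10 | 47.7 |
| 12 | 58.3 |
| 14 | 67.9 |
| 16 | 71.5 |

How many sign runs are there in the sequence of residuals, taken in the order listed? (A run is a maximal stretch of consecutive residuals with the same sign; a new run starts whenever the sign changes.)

x=4: ŷ = -1.3 + 4.8·4 = 17.9; e = 15.9 − 17.9 = -2
x=6: ŷ = -1.3 + 4.8·6 = 27.5; e = 26.5 − 27.5 = -1
x=8: ŷ = -1.3 + 4.8·8 = 37.1; e = 39.1 − 37.1 = 2
x=10: ŷ = -1.3 + 4.8·10 = 46.7; e = 47.7 − 46.7 = 1
x=12: ŷ = -1.3 + 4.8·12 = 56.3; e = 58.3 − 56.3 = 2
x=14: ŷ = -1.3 + 4.8·14 = 65.9; e = 67.9 − 65.9 = 2
x=16: ŷ = -1.3 + 4.8·16 = 75.5; e = 71.5 − 75.5 = -4
Signs: − − + + + + −
Runs: −×2, +×4, −×1 → 3

3 runs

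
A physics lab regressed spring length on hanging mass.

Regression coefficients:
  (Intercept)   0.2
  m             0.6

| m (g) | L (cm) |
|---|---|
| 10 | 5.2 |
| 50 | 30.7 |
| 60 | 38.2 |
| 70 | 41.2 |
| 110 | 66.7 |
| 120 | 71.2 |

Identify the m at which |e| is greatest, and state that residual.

m=10: L̂ = 0.2 + 0.6·10 = 6.2; e = 5.2 − 6.2 = -1
m=50: L̂ = 0.2 + 0.6·50 = 30.2; e = 30.7 − 30.2 = 0.5
m=60: L̂ = 0.2 + 0.6·60 = 36.2; e = 38.2 − 36.2 = 2
m=70: L̂ = 0.2 + 0.6·70 = 42.2; e = 41.2 − 42.2 = -1
m=110: L̂ = 0.2 + 0.6·110 = 66.2; e = 66.7 − 66.2 = 0.5
m=120: L̂ = 0.2 + 0.6·120 = 72.2; e = 71.2 − 72.2 = -1
Largest |e| is 2 at m = 60, residual 2.

m = 60, e = 2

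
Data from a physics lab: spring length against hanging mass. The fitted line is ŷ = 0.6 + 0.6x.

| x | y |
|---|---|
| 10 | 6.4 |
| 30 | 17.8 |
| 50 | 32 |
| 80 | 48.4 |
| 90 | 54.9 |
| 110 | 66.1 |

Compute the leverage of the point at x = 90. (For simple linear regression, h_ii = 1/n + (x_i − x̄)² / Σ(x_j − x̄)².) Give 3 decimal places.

x̄ = (10 + 30 + 50 + 80 + 90 + 110)/6 = 61.6667
Σ(x − x̄)² = 2669.44 + 1002.78 + 136.111 + 336.111 + 802.778 + 2336.11 = 7283.33
h = 1/6 + (28.3333)²/7283.33 = 0.166667 + 0.110221 = 0.277

h = 0.277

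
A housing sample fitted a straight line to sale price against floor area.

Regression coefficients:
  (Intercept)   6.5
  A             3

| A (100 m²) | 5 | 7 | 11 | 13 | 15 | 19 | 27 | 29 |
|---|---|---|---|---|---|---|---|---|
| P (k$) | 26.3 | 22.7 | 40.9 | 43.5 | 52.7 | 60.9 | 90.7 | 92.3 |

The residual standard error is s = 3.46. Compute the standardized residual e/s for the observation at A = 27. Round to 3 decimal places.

0.925

P̂ = 6.5 + 3·27 = 87.5
e = 90.7 − 87.5 = 3.2
e/s = 3.2 / 3.46 = 0.925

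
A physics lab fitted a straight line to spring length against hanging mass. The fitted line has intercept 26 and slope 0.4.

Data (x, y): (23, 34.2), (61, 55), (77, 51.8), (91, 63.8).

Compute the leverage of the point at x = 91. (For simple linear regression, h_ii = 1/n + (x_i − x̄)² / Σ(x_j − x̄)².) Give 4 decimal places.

x̄ = (23 + 61 + 77 + 91)/4 = 63
Σ(x − x̄)² = 1600 + 4 + 196 + 784 = 2584
h = 1/4 + (28)²/2584 = 0.25 + 0.303406 = 0.5534

h = 0.5534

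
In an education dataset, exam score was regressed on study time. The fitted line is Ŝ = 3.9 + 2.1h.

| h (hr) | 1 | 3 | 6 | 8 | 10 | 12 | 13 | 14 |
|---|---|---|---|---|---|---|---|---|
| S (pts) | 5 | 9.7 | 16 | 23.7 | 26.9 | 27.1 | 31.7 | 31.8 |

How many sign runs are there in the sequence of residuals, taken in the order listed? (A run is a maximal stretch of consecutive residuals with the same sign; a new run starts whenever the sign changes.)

5 runs

h=1: Ŝ = 3.9 + 2.1·1 = 6; e = 5 − 6 = -1
h=3: Ŝ = 3.9 + 2.1·3 = 10.2; e = 9.7 − 10.2 = -0.5
h=6: Ŝ = 3.9 + 2.1·6 = 16.5; e = 16 − 16.5 = -0.5
h=8: Ŝ = 3.9 + 2.1·8 = 20.7; e = 23.7 − 20.7 = 3
h=10: Ŝ = 3.9 + 2.1·10 = 24.9; e = 26.9 − 24.9 = 2
h=12: Ŝ = 3.9 + 2.1·12 = 29.1; e = 27.1 − 29.1 = -2
h=13: Ŝ = 3.9 + 2.1·13 = 31.2; e = 31.7 − 31.2 = 0.5
h=14: Ŝ = 3.9 + 2.1·14 = 33.3; e = 31.8 − 33.3 = -1.5
Signs: − − − + + − + −
Runs: −×3, +×2, −×1, +×1, −×1 → 5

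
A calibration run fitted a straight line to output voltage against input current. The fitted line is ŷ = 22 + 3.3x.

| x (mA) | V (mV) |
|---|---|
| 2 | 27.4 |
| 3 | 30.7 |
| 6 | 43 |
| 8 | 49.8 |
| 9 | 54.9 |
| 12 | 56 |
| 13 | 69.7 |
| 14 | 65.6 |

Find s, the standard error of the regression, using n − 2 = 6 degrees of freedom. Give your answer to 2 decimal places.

x=2: ŷ = 22 + 3.3·2 = 28.6; r = 27.4 − 28.6 = -1.2
x=3: ŷ = 22 + 3.3·3 = 31.9; r = 30.7 − 31.9 = -1.2
x=6: ŷ = 22 + 3.3·6 = 41.8; r = 43 − 41.8 = 1.2
x=8: ŷ = 22 + 3.3·8 = 48.4; r = 49.8 − 48.4 = 1.4
x=9: ŷ = 22 + 3.3·9 = 51.7; r = 54.9 − 51.7 = 3.2
x=12: ŷ = 22 + 3.3·12 = 61.6; r = 56 − 61.6 = -5.6
x=13: ŷ = 22 + 3.3·13 = 64.9; r = 69.7 − 64.9 = 4.8
x=14: ŷ = 22 + 3.3·14 = 68.2; r = 65.6 − 68.2 = -2.6
SSE = 1.44 + 1.44 + 1.44 + 1.96 + 10.24 + 31.36 + 23.04 + 6.76 = 77.68
s = √(77.68/6) = √12.9467 ≈ 3.60

s = 3.60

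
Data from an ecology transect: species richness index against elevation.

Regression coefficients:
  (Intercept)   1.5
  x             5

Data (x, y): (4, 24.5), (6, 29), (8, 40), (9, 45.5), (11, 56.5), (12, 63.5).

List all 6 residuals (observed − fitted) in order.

3, -2.5, -1.5, -1, 0, 2

x=4: ŷ = 1.5 + 5·4 = 21.5; r = 24.5 − 21.5 = 3
x=6: ŷ = 1.5 + 5·6 = 31.5; r = 29 − 31.5 = -2.5
x=8: ŷ = 1.5 + 5·8 = 41.5; r = 40 − 41.5 = -1.5
x=9: ŷ = 1.5 + 5·9 = 46.5; r = 45.5 − 46.5 = -1
x=11: ŷ = 1.5 + 5·11 = 56.5; r = 56.5 − 56.5 = 0
x=12: ŷ = 1.5 + 5·12 = 61.5; r = 63.5 − 61.5 = 2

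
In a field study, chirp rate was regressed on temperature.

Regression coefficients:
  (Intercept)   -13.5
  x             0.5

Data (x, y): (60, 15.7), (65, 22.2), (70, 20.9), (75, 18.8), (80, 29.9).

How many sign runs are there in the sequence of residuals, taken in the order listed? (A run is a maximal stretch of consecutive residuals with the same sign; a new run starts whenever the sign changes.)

x=60: ŷ = -13.5 + 0.5·60 = 16.5; e = 15.7 − 16.5 = -0.8
x=65: ŷ = -13.5 + 0.5·65 = 19; e = 22.2 − 19 = 3.2
x=70: ŷ = -13.5 + 0.5·70 = 21.5; e = 20.9 − 21.5 = -0.6
x=75: ŷ = -13.5 + 0.5·75 = 24; e = 18.8 − 24 = -5.2
x=80: ŷ = -13.5 + 0.5·80 = 26.5; e = 29.9 − 26.5 = 3.4
Signs: − + − − +
Runs: −×1, +×1, −×2, +×1 → 4

4 runs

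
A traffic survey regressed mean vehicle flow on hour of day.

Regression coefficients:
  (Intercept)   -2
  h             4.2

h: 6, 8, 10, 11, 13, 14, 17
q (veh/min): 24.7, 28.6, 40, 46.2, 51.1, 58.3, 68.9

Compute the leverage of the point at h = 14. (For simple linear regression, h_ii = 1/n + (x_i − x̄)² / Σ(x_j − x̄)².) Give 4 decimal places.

h̄ = (6 + 8 + 10 + 11 + 13 + 14 + 17)/7 = 11.2857
Σ(h − h̄)² = 27.9388 + 10.7959 + 1.65306 + 0.0816327 + 2.93878 + 7.36735 + 32.6531 = 83.4286
h = 1/7 + (2.71429)²/83.4286 = 0.142857 + 0.0883072 = 0.2312

h = 0.2312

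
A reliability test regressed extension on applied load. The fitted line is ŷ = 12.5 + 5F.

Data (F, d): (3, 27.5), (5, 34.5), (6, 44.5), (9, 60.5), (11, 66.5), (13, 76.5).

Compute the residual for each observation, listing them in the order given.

0, -3, 2, 3, -1, -1

F=3: ŷ = 12.5 + 5·3 = 27.5; e = 27.5 − 27.5 = 0
F=5: ŷ = 12.5 + 5·5 = 37.5; e = 34.5 − 37.5 = -3
F=6: ŷ = 12.5 + 5·6 = 42.5; e = 44.5 − 42.5 = 2
F=9: ŷ = 12.5 + 5·9 = 57.5; e = 60.5 − 57.5 = 3
F=11: ŷ = 12.5 + 5·11 = 67.5; e = 66.5 − 67.5 = -1
F=13: ŷ = 12.5 + 5·13 = 77.5; e = 76.5 − 77.5 = -1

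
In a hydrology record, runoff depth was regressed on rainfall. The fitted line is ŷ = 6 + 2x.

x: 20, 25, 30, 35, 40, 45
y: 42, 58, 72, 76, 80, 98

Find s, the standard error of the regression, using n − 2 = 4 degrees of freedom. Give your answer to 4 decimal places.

s = 4.8990

x=20: ŷ = 6 + 2·20 = 46; r = 42 − 46 = -4
x=25: ŷ = 6 + 2·25 = 56; r = 58 − 56 = 2
x=30: ŷ = 6 + 2·30 = 66; r = 72 − 66 = 6
x=35: ŷ = 6 + 2·35 = 76; r = 76 − 76 = 0
x=40: ŷ = 6 + 2·40 = 86; r = 80 − 86 = -6
x=45: ŷ = 6 + 2·45 = 96; r = 98 − 96 = 2
SSE = 16 + 4 + 36 + 0 + 36 + 4 = 96
s = √(96/4) = √24 ≈ 4.8990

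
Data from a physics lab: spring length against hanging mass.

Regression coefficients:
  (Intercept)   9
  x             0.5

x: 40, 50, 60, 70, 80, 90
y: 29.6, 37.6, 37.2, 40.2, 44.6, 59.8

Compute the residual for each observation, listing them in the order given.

0.6, 3.6, -1.8, -3.8, -4.4, 5.8

x=40: ŷ = 9 + 0.5·40 = 29; e = 29.6 − 29 = 0.6
x=50: ŷ = 9 + 0.5·50 = 34; e = 37.6 − 34 = 3.6
x=60: ŷ = 9 + 0.5·60 = 39; e = 37.2 − 39 = -1.8
x=70: ŷ = 9 + 0.5·70 = 44; e = 40.2 − 44 = -3.8
x=80: ŷ = 9 + 0.5·80 = 49; e = 44.6 − 49 = -4.4
x=90: ŷ = 9 + 0.5·90 = 54; e = 59.8 − 54 = 5.8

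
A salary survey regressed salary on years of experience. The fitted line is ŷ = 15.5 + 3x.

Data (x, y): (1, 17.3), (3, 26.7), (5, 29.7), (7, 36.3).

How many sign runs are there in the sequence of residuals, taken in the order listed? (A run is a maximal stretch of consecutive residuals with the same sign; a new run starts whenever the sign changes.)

x=1: ŷ = 15.5 + 3·1 = 18.5; e = 17.3 − 18.5 = -1.2
x=3: ŷ = 15.5 + 3·3 = 24.5; e = 26.7 − 24.5 = 2.2
x=5: ŷ = 15.5 + 3·5 = 30.5; e = 29.7 − 30.5 = -0.8
x=7: ŷ = 15.5 + 3·7 = 36.5; e = 36.3 − 36.5 = -0.2
Signs: − + − −
Runs: −×1, +×1, −×2 → 3

3 runs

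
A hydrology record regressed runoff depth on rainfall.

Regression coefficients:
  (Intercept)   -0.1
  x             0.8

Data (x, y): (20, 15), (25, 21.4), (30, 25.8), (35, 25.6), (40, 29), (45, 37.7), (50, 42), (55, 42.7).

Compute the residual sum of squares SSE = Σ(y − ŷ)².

x=20: ŷ = -0.1 + 0.8·20 = 15.9; r = 15 − 15.9 = -0.9
x=25: ŷ = -0.1 + 0.8·25 = 19.9; r = 21.4 − 19.9 = 1.5
x=30: ŷ = -0.1 + 0.8·30 = 23.9; r = 25.8 − 23.9 = 1.9
x=35: ŷ = -0.1 + 0.8·35 = 27.9; r = 25.6 − 27.9 = -2.3
x=40: ŷ = -0.1 + 0.8·40 = 31.9; r = 29 − 31.9 = -2.9
x=45: ŷ = -0.1 + 0.8·45 = 35.9; r = 37.7 − 35.9 = 1.8
x=50: ŷ = -0.1 + 0.8·50 = 39.9; r = 42 − 39.9 = 2.1
x=55: ŷ = -0.1 + 0.8·55 = 43.9; r = 42.7 − 43.9 = -1.2
SSE = 0.81 + 2.25 + 3.61 + 5.29 + 8.41 + 3.24 + 4.41 + 1.44 = 29.46

SSE = 29.46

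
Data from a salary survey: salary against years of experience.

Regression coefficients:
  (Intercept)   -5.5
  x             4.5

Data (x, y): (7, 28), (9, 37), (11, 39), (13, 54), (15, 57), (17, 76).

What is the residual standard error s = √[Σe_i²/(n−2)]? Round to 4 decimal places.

x=7: ŷ = -5.5 + 4.5·7 = 26; e = 28 − 26 = 2
x=9: ŷ = -5.5 + 4.5·9 = 35; e = 37 − 35 = 2
x=11: ŷ = -5.5 + 4.5·11 = 44; e = 39 − 44 = -5
x=13: ŷ = -5.5 + 4.5·13 = 53; e = 54 − 53 = 1
x=15: ŷ = -5.5 + 4.5·15 = 62; e = 57 − 62 = -5
x=17: ŷ = -5.5 + 4.5·17 = 71; e = 76 − 71 = 5
SSE = 4 + 4 + 25 + 1 + 25 + 25 = 84
s = √(84/4) = √21 ≈ 4.5826

s = 4.5826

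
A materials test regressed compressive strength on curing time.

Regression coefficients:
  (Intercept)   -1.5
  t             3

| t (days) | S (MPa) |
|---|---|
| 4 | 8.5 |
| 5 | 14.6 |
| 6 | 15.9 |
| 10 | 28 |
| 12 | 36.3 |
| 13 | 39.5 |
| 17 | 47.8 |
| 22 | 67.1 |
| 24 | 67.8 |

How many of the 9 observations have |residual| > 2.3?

t=4: Ŝ = -1.5 + 3·4 = 10.5; e = 8.5 − 10.5 = -2
t=5: Ŝ = -1.5 + 3·5 = 13.5; e = 14.6 − 13.5 = 1.1
t=6: Ŝ = -1.5 + 3·6 = 16.5; e = 15.9 − 16.5 = -0.6
t=10: Ŝ = -1.5 + 3·10 = 28.5; e = 28 − 28.5 = -0.5
t=12: Ŝ = -1.5 + 3·12 = 34.5; e = 36.3 − 34.5 = 1.8
t=13: Ŝ = -1.5 + 3·13 = 37.5; e = 39.5 − 37.5 = 2
t=17: Ŝ = -1.5 + 3·17 = 49.5; e = 47.8 − 49.5 = -1.7
t=22: Ŝ = -1.5 + 3·22 = 64.5; e = 67.1 − 64.5 = 2.6
t=24: Ŝ = -1.5 + 3·24 = 70.5; e = 67.8 − 70.5 = -2.7
|e| > 2.3: t=22 (|e|=2.6), t=24 (|e|=2.7) → 2

2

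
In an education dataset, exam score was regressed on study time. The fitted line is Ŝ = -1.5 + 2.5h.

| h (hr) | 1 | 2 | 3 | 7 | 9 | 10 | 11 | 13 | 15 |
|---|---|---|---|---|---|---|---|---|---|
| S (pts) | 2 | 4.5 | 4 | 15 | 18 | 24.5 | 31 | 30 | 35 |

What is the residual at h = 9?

Ŝ = -1.5 + 2.5·9 = 21
r = 18 − 21 = -3

r = -3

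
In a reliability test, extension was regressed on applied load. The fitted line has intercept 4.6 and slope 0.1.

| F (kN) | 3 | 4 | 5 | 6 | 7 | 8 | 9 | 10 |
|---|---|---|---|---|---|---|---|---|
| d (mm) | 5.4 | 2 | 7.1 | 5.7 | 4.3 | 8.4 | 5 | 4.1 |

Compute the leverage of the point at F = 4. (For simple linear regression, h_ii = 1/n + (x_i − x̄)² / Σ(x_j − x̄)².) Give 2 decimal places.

h = 0.27

F̄ = (3 + 4 + 5 + 6 + 7 + 8 + 9 + 10)/8 = 6.5
Σ(F − F̄)² = 12.25 + 6.25 + 2.25 + 0.25 + 0.25 + 2.25 + 6.25 + 12.25 = 42
h = 1/8 + (-2.5)²/42 = 0.125 + 0.14881 = 0.27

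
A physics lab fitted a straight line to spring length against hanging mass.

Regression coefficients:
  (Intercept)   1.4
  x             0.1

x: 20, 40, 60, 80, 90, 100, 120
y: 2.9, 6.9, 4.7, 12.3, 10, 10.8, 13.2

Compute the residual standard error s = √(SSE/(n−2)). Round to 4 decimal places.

x=20: ŷ = 1.4 + 0.1·20 = 3.4; e = 2.9 − 3.4 = -0.5
x=40: ŷ = 1.4 + 0.1·40 = 5.4; e = 6.9 − 5.4 = 1.5
x=60: ŷ = 1.4 + 0.1·60 = 7.4; e = 4.7 − 7.4 = -2.7
x=80: ŷ = 1.4 + 0.1·80 = 9.4; e = 12.3 − 9.4 = 2.9
x=90: ŷ = 1.4 + 0.1·90 = 10.4; e = 10 − 10.4 = -0.4
x=100: ŷ = 1.4 + 0.1·100 = 11.4; e = 10.8 − 11.4 = -0.6
x=120: ŷ = 1.4 + 0.1·120 = 13.4; e = 13.2 − 13.4 = -0.2
SSE = 0.25 + 2.25 + 7.29 + 8.41 + 0.16 + 0.36 + 0.04 = 18.76
s = √(18.76/5) = √3.752 ≈ 1.9370

s = 1.9370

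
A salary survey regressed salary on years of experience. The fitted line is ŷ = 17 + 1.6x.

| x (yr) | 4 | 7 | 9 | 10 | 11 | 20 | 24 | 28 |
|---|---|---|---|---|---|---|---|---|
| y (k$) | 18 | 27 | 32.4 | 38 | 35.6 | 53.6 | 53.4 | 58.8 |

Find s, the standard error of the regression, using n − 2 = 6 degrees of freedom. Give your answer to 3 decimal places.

x=4: ŷ = 17 + 1.6·4 = 23.4; r = 18 − 23.4 = -5.4
x=7: ŷ = 17 + 1.6·7 = 28.2; r = 27 − 28.2 = -1.2
x=9: ŷ = 17 + 1.6·9 = 31.4; r = 32.4 − 31.4 = 1
x=10: ŷ = 17 + 1.6·10 = 33; r = 38 − 33 = 5
x=11: ŷ = 17 + 1.6·11 = 34.6; r = 35.6 − 34.6 = 1
x=20: ŷ = 17 + 1.6·20 = 49; r = 53.6 − 49 = 4.6
x=24: ŷ = 17 + 1.6·24 = 55.4; r = 53.4 − 55.4 = -2
x=28: ŷ = 17 + 1.6·28 = 61.8; r = 58.8 − 61.8 = -3
SSE = 29.16 + 1.44 + 1 + 25 + 1 + 21.16 + 4 + 9 = 91.76
s = √(91.76/6) = √15.2933 ≈ 3.911

s = 3.911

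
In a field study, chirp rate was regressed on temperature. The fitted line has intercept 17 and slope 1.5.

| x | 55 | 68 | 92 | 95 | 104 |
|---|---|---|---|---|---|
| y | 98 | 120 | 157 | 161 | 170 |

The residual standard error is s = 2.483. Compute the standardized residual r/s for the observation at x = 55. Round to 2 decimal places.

-0.60

ŷ = 17 + 1.5·55 = 99.5
r = 98 − 99.5 = -1.5
r/s = -1.5 / 2.483 = -0.60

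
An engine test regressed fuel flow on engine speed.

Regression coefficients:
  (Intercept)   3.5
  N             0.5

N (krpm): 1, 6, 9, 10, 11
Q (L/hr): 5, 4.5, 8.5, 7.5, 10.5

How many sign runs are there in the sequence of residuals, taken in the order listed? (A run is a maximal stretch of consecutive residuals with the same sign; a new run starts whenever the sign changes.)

5 runs

N=1: Q̂ = 3.5 + 0.5·1 = 4; r = 5 − 4 = 1
N=6: Q̂ = 3.5 + 0.5·6 = 6.5; r = 4.5 − 6.5 = -2
N=9: Q̂ = 3.5 + 0.5·9 = 8; r = 8.5 − 8 = 0.5
N=10: Q̂ = 3.5 + 0.5·10 = 8.5; r = 7.5 − 8.5 = -1
N=11: Q̂ = 3.5 + 0.5·11 = 9; r = 10.5 − 9 = 1.5
Signs: + − + − +
Runs: +×1, −×1, +×1, −×1, +×1 → 5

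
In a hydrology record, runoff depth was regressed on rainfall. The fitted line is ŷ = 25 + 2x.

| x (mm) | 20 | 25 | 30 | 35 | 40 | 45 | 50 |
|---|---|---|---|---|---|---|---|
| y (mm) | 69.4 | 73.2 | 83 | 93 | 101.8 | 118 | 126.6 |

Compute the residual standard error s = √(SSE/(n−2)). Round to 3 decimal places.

s = 3.237

x=20: ŷ = 25 + 2·20 = 65; r = 69.4 − 65 = 4.4
x=25: ŷ = 25 + 2·25 = 75; r = 73.2 − 75 = -1.8
x=30: ŷ = 25 + 2·30 = 85; r = 83 − 85 = -2
x=35: ŷ = 25 + 2·35 = 95; r = 93 − 95 = -2
x=40: ŷ = 25 + 2·40 = 105; r = 101.8 − 105 = -3.2
x=45: ŷ = 25 + 2·45 = 115; r = 118 − 115 = 3
x=50: ŷ = 25 + 2·50 = 125; r = 126.6 − 125 = 1.6
SSE = 19.36 + 3.24 + 4 + 4 + 10.24 + 9 + 2.56 = 52.4
s = √(52.4/5) = √10.48 ≈ 3.237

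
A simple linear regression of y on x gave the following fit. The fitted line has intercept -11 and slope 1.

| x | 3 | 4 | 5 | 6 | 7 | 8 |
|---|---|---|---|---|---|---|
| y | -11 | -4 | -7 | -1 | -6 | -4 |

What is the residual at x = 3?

e = -3

ŷ = -11 + 3 = -8
e = -11 − (-8) = -3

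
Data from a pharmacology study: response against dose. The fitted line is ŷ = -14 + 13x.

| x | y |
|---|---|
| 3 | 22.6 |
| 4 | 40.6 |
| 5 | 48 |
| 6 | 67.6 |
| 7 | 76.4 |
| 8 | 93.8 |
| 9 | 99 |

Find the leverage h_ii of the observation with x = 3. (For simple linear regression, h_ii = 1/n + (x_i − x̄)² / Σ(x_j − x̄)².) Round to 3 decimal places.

x̄ = (3 + 4 + 5 + 6 + 7 + 8 + 9)/7 = 6
Σ(x − x̄)² = 9 + 4 + 1 + 0 + 1 + 4 + 9 = 28
h = 1/7 + (-3)²/28 = 0.142857 + 0.321429 = 0.464

h = 0.464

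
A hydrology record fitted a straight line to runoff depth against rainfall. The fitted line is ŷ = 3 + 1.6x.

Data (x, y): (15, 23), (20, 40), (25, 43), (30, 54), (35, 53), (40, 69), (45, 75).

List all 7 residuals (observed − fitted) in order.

-4, 5, 0, 3, -6, 2, 0

x=15: ŷ = 3 + 1.6·15 = 27; e = 23 − 27 = -4
x=20: ŷ = 3 + 1.6·20 = 35; e = 40 − 35 = 5
x=25: ŷ = 3 + 1.6·25 = 43; e = 43 − 43 = 0
x=30: ŷ = 3 + 1.6·30 = 51; e = 54 − 51 = 3
x=35: ŷ = 3 + 1.6·35 = 59; e = 53 − 59 = -6
x=40: ŷ = 3 + 1.6·40 = 67; e = 69 − 67 = 2
x=45: ŷ = 3 + 1.6·45 = 75; e = 75 − 75 = 0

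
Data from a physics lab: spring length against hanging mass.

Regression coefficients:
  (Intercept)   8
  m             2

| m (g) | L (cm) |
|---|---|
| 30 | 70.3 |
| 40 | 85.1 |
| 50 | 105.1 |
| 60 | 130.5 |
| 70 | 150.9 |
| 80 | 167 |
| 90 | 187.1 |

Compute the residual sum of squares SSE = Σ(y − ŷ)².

SSE = 38.58

m=30: ŷ = 8 + 2·30 = 68; r = 70.3 − 68 = 2.3
m=40: ŷ = 8 + 2·40 = 88; r = 85.1 − 88 = -2.9
m=50: ŷ = 8 + 2·50 = 108; r = 105.1 − 108 = -2.9
m=60: ŷ = 8 + 2·60 = 128; r = 130.5 − 128 = 2.5
m=70: ŷ = 8 + 2·70 = 148; r = 150.9 − 148 = 2.9
m=80: ŷ = 8 + 2·80 = 168; r = 167 − 168 = -1
m=90: ŷ = 8 + 2·90 = 188; r = 187.1 − 188 = -0.9
SSE = 5.29 + 8.41 + 8.41 + 6.25 + 8.41 + 1 + 0.81 = 38.58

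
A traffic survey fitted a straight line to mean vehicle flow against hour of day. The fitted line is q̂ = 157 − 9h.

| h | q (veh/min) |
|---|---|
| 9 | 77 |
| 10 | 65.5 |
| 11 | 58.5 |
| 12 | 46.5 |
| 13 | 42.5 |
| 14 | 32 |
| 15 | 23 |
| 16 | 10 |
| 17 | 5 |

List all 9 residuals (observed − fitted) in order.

h=9: q̂ = 157 − 9·9 = 76; e = 77 − 76 = 1
h=10: q̂ = 157 − 9·10 = 67; e = 65.5 − 67 = -1.5
h=11: q̂ = 157 − 9·11 = 58; e = 58.5 − 58 = 0.5
h=12: q̂ = 157 − 9·12 = 49; e = 46.5 − 49 = -2.5
h=13: q̂ = 157 − 9·13 = 40; e = 42.5 − 40 = 2.5
h=14: q̂ = 157 − 9·14 = 31; e = 32 − 31 = 1
h=15: q̂ = 157 − 9·15 = 22; e = 23 − 22 = 1
h=16: q̂ = 157 − 9·16 = 13; e = 10 − 13 = -3
h=17: q̂ = 157 − 9·17 = 4; e = 5 − 4 = 1

1, -1.5, 0.5, -2.5, 2.5, 1, 1, -3, 1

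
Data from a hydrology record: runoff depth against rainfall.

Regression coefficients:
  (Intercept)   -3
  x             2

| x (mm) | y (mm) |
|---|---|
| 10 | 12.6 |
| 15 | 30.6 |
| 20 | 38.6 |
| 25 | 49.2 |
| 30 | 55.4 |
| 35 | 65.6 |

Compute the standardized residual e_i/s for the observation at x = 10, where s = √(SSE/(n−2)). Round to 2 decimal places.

x=10: ŷ = -3 + 2·10 = 17; e = 12.6 − 17 = -4.4
x=15: ŷ = -3 + 2·15 = 27; e = 30.6 − 27 = 3.6
x=20: ŷ = -3 + 2·20 = 37; e = 38.6 − 37 = 1.6
x=25: ŷ = -3 + 2·25 = 47; e = 49.2 − 47 = 2.2
x=30: ŷ = -3 + 2·30 = 57; e = 55.4 − 57 = -1.6
x=35: ŷ = -3 + 2·35 = 67; e = 65.6 − 67 = -1.4
SSE = 19.36 + 12.96 + 2.56 + 4.84 + 2.56 + 1.96 = 44.24
s = √(44.24/4) = 3.32566
e/s = -4.4 / 3.32566 = -1.32

-1.32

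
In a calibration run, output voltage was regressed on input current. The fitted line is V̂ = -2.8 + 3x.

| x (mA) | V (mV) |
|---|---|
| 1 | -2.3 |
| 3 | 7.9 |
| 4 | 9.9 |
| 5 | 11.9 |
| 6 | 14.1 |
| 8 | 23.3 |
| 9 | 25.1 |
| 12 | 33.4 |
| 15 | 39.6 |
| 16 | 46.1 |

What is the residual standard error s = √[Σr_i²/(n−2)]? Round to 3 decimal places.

s = 1.723

x=1: V̂ = -2.8 + 3·1 = 0.2; r = -2.3 − 0.2 = -2.5
x=3: V̂ = -2.8 + 3·3 = 6.2; r = 7.9 − 6.2 = 1.7
x=4: V̂ = -2.8 + 3·4 = 9.2; r = 9.9 − 9.2 = 0.7
x=5: V̂ = -2.8 + 3·5 = 12.2; r = 11.9 − 12.2 = -0.3
x=6: V̂ = -2.8 + 3·6 = 15.2; r = 14.1 − 15.2 = -1.1
x=8: V̂ = -2.8 + 3·8 = 21.2; r = 23.3 − 21.2 = 2.1
x=9: V̂ = -2.8 + 3·9 = 24.2; r = 25.1 − 24.2 = 0.9
x=12: V̂ = -2.8 + 3·12 = 33.2; r = 33.4 − 33.2 = 0.2
x=15: V̂ = -2.8 + 3·15 = 42.2; r = 39.6 − 42.2 = -2.6
x=16: V̂ = -2.8 + 3·16 = 45.2; r = 46.1 − 45.2 = 0.9
SSE = 6.25 + 2.89 + 0.49 + 0.09 + 1.21 + 4.41 + 0.81 + 0.04 + 6.76 + 0.81 = 23.76
s = √(23.76/8) = √2.97 ≈ 1.723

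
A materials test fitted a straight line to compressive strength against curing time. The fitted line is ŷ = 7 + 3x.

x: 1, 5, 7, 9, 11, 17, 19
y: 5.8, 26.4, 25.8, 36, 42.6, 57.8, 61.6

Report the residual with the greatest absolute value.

x=1: ŷ = 7 + 3·1 = 10; e = 5.8 − 10 = -4.2
x=5: ŷ = 7 + 3·5 = 22; e = 26.4 − 22 = 4.4
x=7: ŷ = 7 + 3·7 = 28; e = 25.8 − 28 = -2.2
x=9: ŷ = 7 + 3·9 = 34; e = 36 − 34 = 2
x=11: ŷ = 7 + 3·11 = 40; e = 42.6 − 40 = 2.6
x=17: ŷ = 7 + 3·17 = 58; e = 57.8 − 58 = -0.2
x=19: ŷ = 7 + 3·19 = 64; e = 61.6 − 64 = -2.4
Largest |e| is 4.4 at x = 5, residual 4.4.

e = 4.4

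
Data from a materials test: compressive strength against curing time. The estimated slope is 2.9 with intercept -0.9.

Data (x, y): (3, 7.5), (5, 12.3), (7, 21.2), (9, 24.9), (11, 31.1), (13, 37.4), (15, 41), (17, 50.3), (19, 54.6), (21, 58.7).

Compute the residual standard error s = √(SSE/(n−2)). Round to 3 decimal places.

x=3: ŷ = -0.9 + 2.9·3 = 7.8; e = 7.5 − 7.8 = -0.3
x=5: ŷ = -0.9 + 2.9·5 = 13.6; e = 12.3 − 13.6 = -1.3
x=7: ŷ = -0.9 + 2.9·7 = 19.4; e = 21.2 − 19.4 = 1.8
x=9: ŷ = -0.9 + 2.9·9 = 25.2; e = 24.9 − 25.2 = -0.3
x=11: ŷ = -0.9 + 2.9·11 = 31; e = 31.1 − 31 = 0.1
x=13: ŷ = -0.9 + 2.9·13 = 36.8; e = 37.4 − 36.8 = 0.6
x=15: ŷ = -0.9 + 2.9·15 = 42.6; e = 41 − 42.6 = -1.6
x=17: ŷ = -0.9 + 2.9·17 = 48.4; e = 50.3 − 48.4 = 1.9
x=19: ŷ = -0.9 + 2.9·19 = 54.2; e = 54.6 − 54.2 = 0.4
x=21: ŷ = -0.9 + 2.9·21 = 60; e = 58.7 − 60 = -1.3
SSE = 0.09 + 1.69 + 3.24 + 0.09 + 0.01 + 0.36 + 2.56 + 3.61 + 0.16 + 1.69 = 13.5
s = √(13.5/8) = √1.6875 ≈ 1.299

s = 1.299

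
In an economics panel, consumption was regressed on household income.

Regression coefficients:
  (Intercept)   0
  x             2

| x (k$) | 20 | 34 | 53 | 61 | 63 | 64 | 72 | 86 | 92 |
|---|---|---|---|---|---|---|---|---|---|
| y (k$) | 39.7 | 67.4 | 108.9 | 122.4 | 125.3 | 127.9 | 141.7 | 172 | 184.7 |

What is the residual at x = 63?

ŷ = 2·63 = 126
e = 125.3 − 126 = -0.7

e = -0.7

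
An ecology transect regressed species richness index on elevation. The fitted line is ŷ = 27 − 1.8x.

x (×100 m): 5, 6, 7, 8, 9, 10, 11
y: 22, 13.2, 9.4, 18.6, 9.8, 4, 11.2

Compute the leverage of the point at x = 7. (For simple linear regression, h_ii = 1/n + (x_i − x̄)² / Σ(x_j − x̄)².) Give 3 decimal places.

x̄ = (5 + 6 + 7 + 8 + 9 + 10 + 11)/7 = 8
Σ(x − x̄)² = 9 + 4 + 1 + 0 + 1 + 4 + 9 = 28
h = 1/7 + (-1)²/28 = 0.142857 + 0.0357143 = 0.179

h = 0.179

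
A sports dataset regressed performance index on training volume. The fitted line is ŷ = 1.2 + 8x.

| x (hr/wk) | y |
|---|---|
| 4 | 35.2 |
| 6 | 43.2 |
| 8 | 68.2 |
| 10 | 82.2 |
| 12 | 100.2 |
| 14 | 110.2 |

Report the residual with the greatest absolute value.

e = -6

x=4: ŷ = 1.2 + 8·4 = 33.2; e = 35.2 − 33.2 = 2
x=6: ŷ = 1.2 + 8·6 = 49.2; e = 43.2 − 49.2 = -6
x=8: ŷ = 1.2 + 8·8 = 65.2; e = 68.2 − 65.2 = 3
x=10: ŷ = 1.2 + 8·10 = 81.2; e = 82.2 − 81.2 = 1
x=12: ŷ = 1.2 + 8·12 = 97.2; e = 100.2 − 97.2 = 3
x=14: ŷ = 1.2 + 8·14 = 113.2; e = 110.2 − 113.2 = -3
Largest |e| is 6 at x = 6, residual -6.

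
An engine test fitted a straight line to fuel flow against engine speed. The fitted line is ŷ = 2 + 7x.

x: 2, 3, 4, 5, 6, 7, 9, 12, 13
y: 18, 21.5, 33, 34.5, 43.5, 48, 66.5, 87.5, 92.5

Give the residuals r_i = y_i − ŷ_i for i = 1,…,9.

x=2: ŷ = 2 + 7·2 = 16; r = 18 − 16 = 2
x=3: ŷ = 2 + 7·3 = 23; r = 21.5 − 23 = -1.5
x=4: ŷ = 2 + 7·4 = 30; r = 33 − 30 = 3
x=5: ŷ = 2 + 7·5 = 37; r = 34.5 − 37 = -2.5
x=6: ŷ = 2 + 7·6 = 44; r = 43.5 − 44 = -0.5
x=7: ŷ = 2 + 7·7 = 51; r = 48 − 51 = -3
x=9: ŷ = 2 + 7·9 = 65; r = 66.5 − 65 = 1.5
x=12: ŷ = 2 + 7·12 = 86; r = 87.5 − 86 = 1.5
x=13: ŷ = 2 + 7·13 = 93; r = 92.5 − 93 = -0.5

2, -1.5, 3, -2.5, -0.5, -3, 1.5, 1.5, -0.5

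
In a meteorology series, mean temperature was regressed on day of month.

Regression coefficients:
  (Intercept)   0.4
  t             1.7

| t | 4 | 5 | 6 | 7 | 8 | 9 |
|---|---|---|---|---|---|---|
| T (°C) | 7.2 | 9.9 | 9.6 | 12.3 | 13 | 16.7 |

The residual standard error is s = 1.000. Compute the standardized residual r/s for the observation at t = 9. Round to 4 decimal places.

1.0000

T̂ = 0.4 + 1.7·9 = 15.7
r = 16.7 − 15.7 = 1
r/s = 1 / 1.000 = 1.0000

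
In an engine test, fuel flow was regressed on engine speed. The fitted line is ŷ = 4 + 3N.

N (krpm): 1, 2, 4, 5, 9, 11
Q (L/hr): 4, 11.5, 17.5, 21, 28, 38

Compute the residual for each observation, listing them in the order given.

-3, 1.5, 1.5, 2, -3, 1

N=1: ŷ = 4 + 3·1 = 7; r = 4 − 7 = -3
N=2: ŷ = 4 + 3·2 = 10; r = 11.5 − 10 = 1.5
N=4: ŷ = 4 + 3·4 = 16; r = 17.5 − 16 = 1.5
N=5: ŷ = 4 + 3·5 = 19; r = 21 − 19 = 2
N=9: ŷ = 4 + 3·9 = 31; r = 28 − 31 = -3
N=11: ŷ = 4 + 3·11 = 37; r = 38 − 37 = 1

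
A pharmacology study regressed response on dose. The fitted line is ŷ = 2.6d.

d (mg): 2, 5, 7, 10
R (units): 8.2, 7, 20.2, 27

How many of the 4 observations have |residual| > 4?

d=2: ŷ = 2.6·2 = 5.2; e = 8.2 − 5.2 = 3
d=5: ŷ = 2.6·5 = 13; e = 7 − 13 = -6
d=7: ŷ = 2.6·7 = 18.2; e = 20.2 − 18.2 = 2
d=10: ŷ = 2.6·10 = 26; e = 27 − 26 = 1
|e| > 4: d=5 (|e|=6) → 1

1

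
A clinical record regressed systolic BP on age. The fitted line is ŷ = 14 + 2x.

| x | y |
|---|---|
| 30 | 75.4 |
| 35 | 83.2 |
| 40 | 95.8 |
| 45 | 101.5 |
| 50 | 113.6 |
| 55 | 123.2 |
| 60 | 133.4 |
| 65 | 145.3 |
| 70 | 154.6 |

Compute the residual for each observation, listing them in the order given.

x=30: ŷ = 14 + 2·30 = 74; r = 75.4 − 74 = 1.4
x=35: ŷ = 14 + 2·35 = 84; r = 83.2 − 84 = -0.8
x=40: ŷ = 14 + 2·40 = 94; r = 95.8 − 94 = 1.8
x=45: ŷ = 14 + 2·45 = 104; r = 101.5 − 104 = -2.5
x=50: ŷ = 14 + 2·50 = 114; r = 113.6 − 114 = -0.4
x=55: ŷ = 14 + 2·55 = 124; r = 123.2 − 124 = -0.8
x=60: ŷ = 14 + 2·60 = 134; r = 133.4 − 134 = -0.6
x=65: ŷ = 14 + 2·65 = 144; r = 145.3 − 144 = 1.3
x=70: ŷ = 14 + 2·70 = 154; r = 154.6 − 154 = 0.6

1.4, -0.8, 1.8, -2.5, -0.4, -0.8, -0.6, 1.3, 0.6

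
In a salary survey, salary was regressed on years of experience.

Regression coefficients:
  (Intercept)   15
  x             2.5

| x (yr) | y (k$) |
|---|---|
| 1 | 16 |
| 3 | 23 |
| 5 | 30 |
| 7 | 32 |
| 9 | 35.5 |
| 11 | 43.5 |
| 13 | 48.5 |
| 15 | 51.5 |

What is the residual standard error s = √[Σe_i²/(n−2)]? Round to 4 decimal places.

s = 1.6330

x=1: ŷ = 15 + 2.5·1 = 17.5; e = 16 − 17.5 = -1.5
x=3: ŷ = 15 + 2.5·3 = 22.5; e = 23 − 22.5 = 0.5
x=5: ŷ = 15 + 2.5·5 = 27.5; e = 30 − 27.5 = 2.5
x=7: ŷ = 15 + 2.5·7 = 32.5; e = 32 − 32.5 = -0.5
x=9: ŷ = 15 + 2.5·9 = 37.5; e = 35.5 − 37.5 = -2
x=11: ŷ = 15 + 2.5·11 = 42.5; e = 43.5 − 42.5 = 1
x=13: ŷ = 15 + 2.5·13 = 47.5; e = 48.5 − 47.5 = 1
x=15: ŷ = 15 + 2.5·15 = 52.5; e = 51.5 − 52.5 = -1
SSE = 2.25 + 0.25 + 6.25 + 0.25 + 4 + 1 + 1 + 1 = 16
s = √(16/6) = √2.66667 ≈ 1.6330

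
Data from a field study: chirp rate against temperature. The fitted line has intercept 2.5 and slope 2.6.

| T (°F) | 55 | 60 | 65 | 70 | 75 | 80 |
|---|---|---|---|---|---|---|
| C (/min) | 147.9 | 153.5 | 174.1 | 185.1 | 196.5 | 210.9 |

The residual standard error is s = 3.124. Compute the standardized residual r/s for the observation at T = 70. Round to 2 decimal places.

ŷ = 2.5 + 2.6·70 = 184.5
r = 185.1 − 184.5 = 0.6
r/s = 0.6 / 3.124 = 0.19

0.19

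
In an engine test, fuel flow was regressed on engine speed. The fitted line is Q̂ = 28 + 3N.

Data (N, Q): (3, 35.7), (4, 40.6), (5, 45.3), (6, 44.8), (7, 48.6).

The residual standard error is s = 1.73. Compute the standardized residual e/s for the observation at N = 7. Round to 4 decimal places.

-0.2312

Q̂ = 28 + 3·7 = 49
e = 48.6 − 49 = -0.4
e/s = -0.4 / 1.73 = -0.2312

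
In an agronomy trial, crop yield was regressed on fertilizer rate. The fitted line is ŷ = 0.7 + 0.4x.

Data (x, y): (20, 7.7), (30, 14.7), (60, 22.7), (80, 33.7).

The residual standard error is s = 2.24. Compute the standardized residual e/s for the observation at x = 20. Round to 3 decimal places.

-0.446

ŷ = 0.7 + 0.4·20 = 8.7
e = 7.7 − 8.7 = -1
e/s = -1 / 2.24 = -0.446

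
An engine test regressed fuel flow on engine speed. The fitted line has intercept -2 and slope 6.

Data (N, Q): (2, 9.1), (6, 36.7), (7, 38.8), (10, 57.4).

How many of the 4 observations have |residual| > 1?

N=2: Q̂ = -2 + 6·2 = 10; r = 9.1 − 10 = -0.9
N=6: Q̂ = -2 + 6·6 = 34; r = 36.7 − 34 = 2.7
N=7: Q̂ = -2 + 6·7 = 40; r = 38.8 − 40 = -1.2
N=10: Q̂ = -2 + 6·10 = 58; r = 57.4 − 58 = -0.6
|r| > 1: N=6 (|r|=2.7), N=7 (|r|=1.2) → 2

2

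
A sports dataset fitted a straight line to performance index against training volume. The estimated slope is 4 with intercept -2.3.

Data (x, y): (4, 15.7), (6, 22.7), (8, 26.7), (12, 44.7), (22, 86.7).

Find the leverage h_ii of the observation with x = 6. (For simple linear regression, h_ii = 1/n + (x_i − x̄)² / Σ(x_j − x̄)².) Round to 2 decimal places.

x̄ = (4 + 6 + 8 + 12 + 22)/5 = 10.4
Σ(x − x̄)² = 40.96 + 19.36 + 5.76 + 2.56 + 134.56 = 203.2
h = 1/5 + (-4.4)²/203.2 = 0.2 + 0.0952756 = 0.30

h = 0.30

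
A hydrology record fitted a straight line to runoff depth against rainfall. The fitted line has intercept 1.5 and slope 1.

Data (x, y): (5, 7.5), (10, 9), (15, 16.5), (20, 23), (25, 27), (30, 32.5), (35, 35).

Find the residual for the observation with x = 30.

e = 1

ŷ = 1.5 + 30 = 31.5
e = 32.5 − 31.5 = 1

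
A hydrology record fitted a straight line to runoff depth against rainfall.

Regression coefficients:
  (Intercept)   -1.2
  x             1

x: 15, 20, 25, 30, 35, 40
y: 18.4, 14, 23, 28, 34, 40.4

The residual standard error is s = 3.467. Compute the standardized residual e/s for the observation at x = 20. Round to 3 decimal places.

-1.384

ŷ = -1.2 + 20 = 18.8
e = 14 − 18.8 = -4.8
e/s = -4.8 / 3.467 = -1.384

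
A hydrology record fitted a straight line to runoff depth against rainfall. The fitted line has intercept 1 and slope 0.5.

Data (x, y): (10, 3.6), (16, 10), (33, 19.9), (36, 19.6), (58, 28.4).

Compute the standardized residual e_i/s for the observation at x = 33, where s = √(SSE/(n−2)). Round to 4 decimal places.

1.0579

x=10: ŷ = 1 + 0.5·10 = 6; e = 3.6 − 6 = -2.4
x=16: ŷ = 1 + 0.5·16 = 9; e = 10 − 9 = 1
x=33: ŷ = 1 + 0.5·33 = 17.5; e = 19.9 − 17.5 = 2.4
x=36: ŷ = 1 + 0.5·36 = 19; e = 19.6 − 19 = 0.6
x=58: ŷ = 1 + 0.5·58 = 30; e = 28.4 − 30 = -1.6
SSE = 5.76 + 1 + 5.76 + 0.36 + 2.56 = 15.44
s = √(15.44/3) = 2.26863
e/s = 2.4 / 2.26863 = 1.0579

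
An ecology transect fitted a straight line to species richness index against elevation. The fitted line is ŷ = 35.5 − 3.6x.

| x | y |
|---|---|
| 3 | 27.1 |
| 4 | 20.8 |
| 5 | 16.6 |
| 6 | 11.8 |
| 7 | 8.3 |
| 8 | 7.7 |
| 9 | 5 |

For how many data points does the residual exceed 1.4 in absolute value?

x=3: ŷ = 35.5 − 3.6·3 = 24.7; e = 27.1 − 24.7 = 2.4
x=4: ŷ = 35.5 − 3.6·4 = 21.1; e = 20.8 − 21.1 = -0.3
x=5: ŷ = 35.5 − 3.6·5 = 17.5; e = 16.6 − 17.5 = -0.9
x=6: ŷ = 35.5 − 3.6·6 = 13.9; e = 11.8 − 13.9 = -2.1
x=7: ŷ = 35.5 − 3.6·7 = 10.3; e = 8.3 − 10.3 = -2
x=8: ŷ = 35.5 − 3.6·8 = 6.7; e = 7.7 − 6.7 = 1
x=9: ŷ = 35.5 − 3.6·9 = 3.1; e = 5 − 3.1 = 1.9
|e| > 1.4: x=3 (|e|=2.4), x=6 (|e|=2.1), x=7 (|e|=2), x=9 (|e|=1.9) → 4

4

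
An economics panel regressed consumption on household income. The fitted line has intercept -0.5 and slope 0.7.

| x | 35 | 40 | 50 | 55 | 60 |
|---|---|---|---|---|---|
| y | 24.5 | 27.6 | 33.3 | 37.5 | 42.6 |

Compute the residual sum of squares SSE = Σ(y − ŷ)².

x=35: ŷ = -0.5 + 0.7·35 = 24; e = 24.5 − 24 = 0.5
x=40: ŷ = -0.5 + 0.7·40 = 27.5; e = 27.6 − 27.5 = 0.1
x=50: ŷ = -0.5 + 0.7·50 = 34.5; e = 33.3 − 34.5 = -1.2
x=55: ŷ = -0.5 + 0.7·55 = 38; e = 37.5 − 38 = -0.5
x=60: ŷ = -0.5 + 0.7·60 = 41.5; e = 42.6 − 41.5 = 1.1
SSE = 0.25 + 0.01 + 1.44 + 0.25 + 1.21 = 3.16

SSE = 3.16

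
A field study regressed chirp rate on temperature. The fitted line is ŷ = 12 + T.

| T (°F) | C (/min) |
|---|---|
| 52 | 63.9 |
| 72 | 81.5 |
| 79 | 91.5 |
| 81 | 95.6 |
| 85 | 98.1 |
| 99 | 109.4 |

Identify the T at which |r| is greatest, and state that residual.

T=52: ŷ = 12 + 52 = 64; r = 63.9 − 64 = -0.1
T=72: ŷ = 12 + 72 = 84; r = 81.5 − 84 = -2.5
T=79: ŷ = 12 + 79 = 91; r = 91.5 − 91 = 0.5
T=81: ŷ = 12 + 81 = 93; r = 95.6 − 93 = 2.6
T=85: ŷ = 12 + 85 = 97; r = 98.1 − 97 = 1.1
T=99: ŷ = 12 + 99 = 111; r = 109.4 − 111 = -1.6
Largest |r| is 2.6 at T = 81, residual 2.6.

T = 81, r = 2.6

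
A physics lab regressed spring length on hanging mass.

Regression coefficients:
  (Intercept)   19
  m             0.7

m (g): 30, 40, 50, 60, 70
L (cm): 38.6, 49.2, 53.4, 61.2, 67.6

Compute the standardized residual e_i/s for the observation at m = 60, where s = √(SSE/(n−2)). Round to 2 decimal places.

m=30: ŷ = 19 + 0.7·30 = 40; e = 38.6 − 40 = -1.4
m=40: ŷ = 19 + 0.7·40 = 47; e = 49.2 − 47 = 2.2
m=50: ŷ = 19 + 0.7·50 = 54; e = 53.4 − 54 = -0.6
m=60: ŷ = 19 + 0.7·60 = 61; e = 61.2 − 61 = 0.2
m=70: ŷ = 19 + 0.7·70 = 68; e = 67.6 − 68 = -0.4
SSE = 1.96 + 4.84 + 0.36 + 0.04 + 0.16 = 7.36
s = √(7.36/3) = 1.56631
e/s = 0.2 / 1.56631 = 0.13

0.13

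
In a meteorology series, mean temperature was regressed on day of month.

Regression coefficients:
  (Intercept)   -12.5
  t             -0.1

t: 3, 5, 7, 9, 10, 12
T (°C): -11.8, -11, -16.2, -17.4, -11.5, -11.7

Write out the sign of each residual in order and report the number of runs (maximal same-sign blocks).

t=3: T̂ = -12.5 − 0.1·3 = -12.8; r = -11.8 − (-12.8) = 1
t=5: T̂ = -12.5 − 0.1·5 = -13; r = -11 − (-13) = 2
t=7: T̂ = -12.5 − 0.1·7 = -13.2; r = -16.2 − (-13.2) = -3
t=9: T̂ = -12.5 − 0.1·9 = -13.4; r = -17.4 − (-13.4) = -4
t=10: T̂ = -12.5 − 0.1·10 = -13.5; r = -11.5 − (-13.5) = 2
t=12: T̂ = -12.5 − 0.1·12 = -13.7; r = -11.7 − (-13.7) = 2
Signs: + + − − + +
Runs: +×2, −×2, +×2 → 3

3 runs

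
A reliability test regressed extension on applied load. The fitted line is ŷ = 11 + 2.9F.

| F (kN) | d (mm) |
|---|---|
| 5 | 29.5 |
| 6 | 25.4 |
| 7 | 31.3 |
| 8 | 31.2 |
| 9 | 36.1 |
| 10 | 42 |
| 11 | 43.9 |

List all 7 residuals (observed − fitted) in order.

F=5: ŷ = 11 + 2.9·5 = 25.5; r = 29.5 − 25.5 = 4
F=6: ŷ = 11 + 2.9·6 = 28.4; r = 25.4 − 28.4 = -3
F=7: ŷ = 11 + 2.9·7 = 31.3; r = 31.3 − 31.3 = 0
F=8: ŷ = 11 + 2.9·8 = 34.2; r = 31.2 − 34.2 = -3
F=9: ŷ = 11 + 2.9·9 = 37.1; r = 36.1 − 37.1 = -1
F=10: ŷ = 11 + 2.9·10 = 40; r = 42 − 40 = 2
F=11: ŷ = 11 + 2.9·11 = 42.9; r = 43.9 − 42.9 = 1

4, -3, 0, -3, -1, 2, 1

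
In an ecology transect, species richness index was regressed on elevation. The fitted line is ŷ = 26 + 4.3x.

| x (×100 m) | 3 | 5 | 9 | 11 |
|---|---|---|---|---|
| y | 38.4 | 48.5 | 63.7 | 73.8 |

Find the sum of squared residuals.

SSE = 2.5

x=3: ŷ = 26 + 4.3·3 = 38.9; e = 38.4 − 38.9 = -0.5
x=5: ŷ = 26 + 4.3·5 = 47.5; e = 48.5 − 47.5 = 1
x=9: ŷ = 26 + 4.3·9 = 64.7; e = 63.7 − 64.7 = -1
x=11: ŷ = 26 + 4.3·11 = 73.3; e = 73.8 − 73.3 = 0.5
SSE = 0.25 + 1 + 1 + 0.25 = 2.5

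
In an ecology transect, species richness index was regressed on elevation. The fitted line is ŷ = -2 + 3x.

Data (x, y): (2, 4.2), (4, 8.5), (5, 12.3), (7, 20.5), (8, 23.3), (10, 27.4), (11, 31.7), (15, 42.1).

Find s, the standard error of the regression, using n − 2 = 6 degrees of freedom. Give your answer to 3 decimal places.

x=2: ŷ = -2 + 3·2 = 4; r = 4.2 − 4 = 0.2
x=4: ŷ = -2 + 3·4 = 10; r = 8.5 − 10 = -1.5
x=5: ŷ = -2 + 3·5 = 13; r = 12.3 − 13 = -0.7
x=7: ŷ = -2 + 3·7 = 19; r = 20.5 − 19 = 1.5
x=8: ŷ = -2 + 3·8 = 22; r = 23.3 − 22 = 1.3
x=10: ŷ = -2 + 3·10 = 28; r = 27.4 − 28 = -0.6
x=11: ŷ = -2 + 3·11 = 31; r = 31.7 − 31 = 0.7
x=15: ŷ = -2 + 3·15 = 43; r = 42.1 − 43 = -0.9
SSE = 0.04 + 2.25 + 0.49 + 2.25 + 1.69 + 0.36 + 0.49 + 0.81 = 8.38
s = √(8.38/6) = √1.39667 ≈ 1.182

s = 1.182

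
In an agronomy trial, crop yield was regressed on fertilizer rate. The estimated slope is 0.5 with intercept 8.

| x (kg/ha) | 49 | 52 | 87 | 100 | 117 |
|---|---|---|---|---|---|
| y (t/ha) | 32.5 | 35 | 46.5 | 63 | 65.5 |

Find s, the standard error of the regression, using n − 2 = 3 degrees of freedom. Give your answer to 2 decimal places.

s = 4.16

x=49: ŷ = 8 + 0.5·49 = 32.5; e = 32.5 − 32.5 = 0
x=52: ŷ = 8 + 0.5·52 = 34; e = 35 − 34 = 1
x=87: ŷ = 8 + 0.5·87 = 51.5; e = 46.5 − 51.5 = -5
x=100: ŷ = 8 + 0.5·100 = 58; e = 63 − 58 = 5
x=117: ŷ = 8 + 0.5·117 = 66.5; e = 65.5 − 66.5 = -1
SSE = 0 + 1 + 25 + 25 + 1 = 52
s = √(52/3) = √17.3333 ≈ 4.16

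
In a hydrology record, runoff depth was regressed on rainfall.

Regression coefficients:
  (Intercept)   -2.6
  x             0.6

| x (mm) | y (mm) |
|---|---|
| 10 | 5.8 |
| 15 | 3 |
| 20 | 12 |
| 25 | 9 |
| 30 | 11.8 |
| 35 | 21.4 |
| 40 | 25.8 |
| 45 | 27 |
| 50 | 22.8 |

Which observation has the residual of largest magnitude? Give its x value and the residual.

x=10: ŷ = -2.6 + 0.6·10 = 3.4; r = 5.8 − 3.4 = 2.4
x=15: ŷ = -2.6 + 0.6·15 = 6.4; r = 3 − 6.4 = -3.4
x=20: ŷ = -2.6 + 0.6·20 = 9.4; r = 12 − 9.4 = 2.6
x=25: ŷ = -2.6 + 0.6·25 = 12.4; r = 9 − 12.4 = -3.4
x=30: ŷ = -2.6 + 0.6·30 = 15.4; r = 11.8 − 15.4 = -3.6
x=35: ŷ = -2.6 + 0.6·35 = 18.4; r = 21.4 − 18.4 = 3
x=40: ŷ = -2.6 + 0.6·40 = 21.4; r = 25.8 − 21.4 = 4.4
x=45: ŷ = -2.6 + 0.6·45 = 24.4; r = 27 − 24.4 = 2.6
x=50: ŷ = -2.6 + 0.6·50 = 27.4; r = 22.8 − 27.4 = -4.6
Largest |r| is 4.6 at x = 50, residual -4.6.

x = 50, r = -4.6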